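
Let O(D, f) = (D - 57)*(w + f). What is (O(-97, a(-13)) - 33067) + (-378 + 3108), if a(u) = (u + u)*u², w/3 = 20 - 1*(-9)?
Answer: 632941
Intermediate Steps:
w = 87 (w = 3*(20 - 1*(-9)) = 3*(20 + 9) = 3*29 = 87)
a(u) = 2*u³ (a(u) = (2*u)*u² = 2*u³)
O(D, f) = (-57 + D)*(87 + f) (O(D, f) = (D - 57)*(87 + f) = (-57 + D)*(87 + f))
(O(-97, a(-13)) - 33067) + (-378 + 3108) = ((-4959 - 114*(-13)³ + 87*(-97) - 194*(-13)³) - 33067) + (-378 + 3108) = ((-4959 - 114*(-2197) - 8439 - 194*(-2197)) - 33067) + 2730 = ((-4959 - 57*(-4394) - 8439 - 97*(-4394)) - 33067) + 2730 = ((-4959 + 250458 - 8439 + 426218) - 33067) + 2730 = (663278 - 33067) + 2730 = 630211 + 2730 = 632941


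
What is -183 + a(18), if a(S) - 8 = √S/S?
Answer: -175 + √2/6 ≈ -174.76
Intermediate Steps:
a(S) = 8 + S^(-½) (a(S) = 8 + √S/S = 8 + S^(-½))
-183 + a(18) = -183 + (8 + 18^(-½)) = -183 + (8 + √2/6) = -175 + √2/6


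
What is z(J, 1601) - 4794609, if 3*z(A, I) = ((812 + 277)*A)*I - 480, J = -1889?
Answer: -1102611676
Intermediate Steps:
z(A, I) = -160 + 363*A*I (z(A, I) = (((812 + 277)*A)*I - 480)/3 = ((1089*A)*I - 480)/3 = (1089*A*I - 480)/3 = (-480 + 1089*A*I)/3 = -160 + 363*A*I)
z(J, 1601) - 4794609 = (-160 + 363*(-1889)*1601) - 4794609 = (-160 - 1097816907) - 4794609 = -1097817067 - 4794609 = -1102611676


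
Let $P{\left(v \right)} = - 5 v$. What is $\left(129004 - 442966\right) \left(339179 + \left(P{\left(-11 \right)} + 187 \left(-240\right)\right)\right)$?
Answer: $-92415970548$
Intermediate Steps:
$\left(129004 - 442966\right) \left(339179 + \left(P{\left(-11 \right)} + 187 \left(-240\right)\right)\right) = \left(129004 - 442966\right) \left(339179 + \left(\left(-5\right) \left(-11\right) + 187 \left(-240\right)\right)\right) = - 313962 \left(339179 + \left(55 - 44880\right)\right) = - 313962 \left(339179 - 44825\right) = \left(-313962\right) 294354 = -92415970548$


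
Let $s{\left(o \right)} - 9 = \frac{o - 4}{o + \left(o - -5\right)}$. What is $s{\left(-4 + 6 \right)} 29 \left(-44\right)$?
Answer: $- \frac{100804}{9} \approx -11200.0$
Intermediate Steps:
$s{\left(o \right)} = 9 + \frac{-4 + o}{5 + 2 o}$ ($s{\left(o \right)} = 9 + \frac{o - 4}{o + \left(o - -5\right)} = 9 + \frac{-4 + o}{o + \left(o + 5\right)} = 9 + \frac{-4 + o}{o + \left(5 + o\right)} = 9 + \frac{-4 + o}{5 + 2 o}$)
$s{\left(-4 + 6 \right)} 29 \left(-44\right) = \frac{41 + 19 \left(-4 + 6\right)}{5 + 2 \left(-4 + 6\right)} 29 \left(-44\right) = \frac{41 + 19 \cdot 2}{5 + 2 \cdot 2} \cdot 29 \left(-44\right) = \frac{41 + 38}{5 + 4} \cdot 29 \left(-44\right) = \frac{1}{9} \cdot 79 \cdot 29 \left(-44\right) = \frac{79}{9} \cdot 29 \left(-44\right) = \frac{2291}{9} \left(-44\right) = - \frac{100804}{9}$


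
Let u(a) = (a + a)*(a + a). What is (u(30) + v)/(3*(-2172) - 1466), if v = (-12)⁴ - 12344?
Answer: -5996/3991 ≈ -1.5024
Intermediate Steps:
u(a) = 4*a² (u(a) = (2*a)*(2*a) = 4*a²)
v = 8392 (v = 20736 - 12344 = 8392)
(u(30) + v)/(3*(-2172) - 1466) = (4*30² + 8392)/(3*(-2172) - 1466) = (4*900 + 8392)/(-6516 - 1466) = (3600 + 8392)/(-7982) = 11992*(-1/7982) = -5996/3991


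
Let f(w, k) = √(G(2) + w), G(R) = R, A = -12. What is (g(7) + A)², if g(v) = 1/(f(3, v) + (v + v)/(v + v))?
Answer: 1203/8 - 49*√5/8 ≈ 136.68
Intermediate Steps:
f(w, k) = √(2 + w)
g(v) = 1/(1 + √5) (g(v) = 1/(√(2 + 3) + (v + v)/(v + v)) = 1/(√5 + (2*v)/((2*v))) = 1/(√5 + (2*v)*(1/(2*v))) = 1/(√5 + 1) = 1/(1 + √5))
(g(7) + A)² = ((-¼ + √5/4) - 12)² = (-49/4 + √5/4)²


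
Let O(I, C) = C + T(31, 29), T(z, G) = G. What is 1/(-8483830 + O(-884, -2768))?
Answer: -1/8486569 ≈ -1.1783e-7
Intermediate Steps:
O(I, C) = 29 + C (O(I, C) = C + 29 = 29 + C)
1/(-8483830 + O(-884, -2768)) = 1/(-8483830 + (29 - 2768)) = 1/(-8483830 - 2739) = 1/(-8486569) = -1/8486569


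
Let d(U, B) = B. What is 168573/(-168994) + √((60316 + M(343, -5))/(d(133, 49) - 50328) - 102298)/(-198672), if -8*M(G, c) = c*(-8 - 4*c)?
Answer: -168573/168994 - I*√1034440440735498/19978058976 ≈ -0.99751 - 0.0016099*I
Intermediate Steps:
M(G, c) = -c*(-8 - 4*c)/8
168573/(-168994) + √((60316 + M(343, -5))/(d(133, 49) - 50328) - 102298)/(-198672) = 168573/(-168994) + √((60316 + (½)*(-5)*(2 - 5))/(49 - 50328) - 102298)/(-198672) = 168573*(-1/168994) + √((60316 + (½)*(-5)*(-3))/(-50279) - 102298)*(-1/198672) = -168573/168994 + √((60316 + 15/2)*(-1/50279) - 102298)*(-1/198672) = -168573/168994 + √((120647/2)*(-1/50279) - 102298)*(-1/198672) = -168573/168994 + √(-120647/100558 - 102298)*(-1/198672) = -168573/168994 + √(-10287002931/100558)*(-1/198672) = -168573/168994 + (I*√1034440440735498/100558)*(-1/198672) = -168573/168994 - I*√1034440440735498/19978058976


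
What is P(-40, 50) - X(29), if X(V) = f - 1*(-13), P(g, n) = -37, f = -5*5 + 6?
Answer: -31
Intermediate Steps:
f = -19 (f = -25 + 6 = -19)
X(V) = -6 (X(V) = -19 - 1*(-13) = -19 + 13 = -6)
P(-40, 50) - X(29) = -37 - 1*(-6) = -37 + 6 = -31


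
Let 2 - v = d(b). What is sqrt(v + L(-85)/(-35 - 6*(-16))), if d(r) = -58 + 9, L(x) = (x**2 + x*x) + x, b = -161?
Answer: 2*sqrt(266509)/61 ≈ 16.926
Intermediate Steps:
L(x) = x + 2*x**2 (L(x) = (x**2 + x**2) + x = 2*x**2 + x = x + 2*x**2)
d(r) = -49
v = 51 (v = 2 - 1*(-49) = 2 + 49 = 51)
sqrt(v + L(-85)/(-35 - 6*(-16))) = sqrt(51 + (-85*(1 + 2*(-85)))/(-35 - 6*(-16))) = sqrt(51 + (-85*(1 - 170))/(-35 + 96)) = sqrt(51 - 85*(-169)/61) = sqrt(51 + 14365*(1/61)) = sqrt(51 + 14365/61) = sqrt(17476/61) = 2*sqrt(266509)/61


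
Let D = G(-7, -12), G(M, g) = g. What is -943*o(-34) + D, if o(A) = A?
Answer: 32050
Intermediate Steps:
D = -12
-943*o(-34) + D = -943*(-34) - 12 = 32062 - 12 = 32050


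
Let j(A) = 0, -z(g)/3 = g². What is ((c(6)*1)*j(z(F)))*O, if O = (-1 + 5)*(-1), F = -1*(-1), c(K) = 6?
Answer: 0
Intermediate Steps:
F = 1
O = -4 (O = 4*(-1) = -4)
z(g) = -3*g²
((c(6)*1)*j(z(F)))*O = ((6*1)*0)*(-4) = (6*0)*(-4) = 0*(-4) = 0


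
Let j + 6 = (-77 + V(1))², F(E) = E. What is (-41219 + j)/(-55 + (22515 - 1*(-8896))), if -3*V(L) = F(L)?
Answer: -317201/282204 ≈ -1.1240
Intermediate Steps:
V(L) = -L/3
j = 53770/9 (j = -6 + (-77 - ⅓*1)² = -6 + (-77 - ⅓)² = -6 + (-232/3)² = -6 + 53824/9 = 53770/9 ≈ 5974.4)
(-41219 + j)/(-55 + (22515 - 1*(-8896))) = (-41219 + 53770/9)/(-55 + (22515 - 1*(-8896))) = -317201/(9*(-55 + (22515 + 8896))) = -317201/(9*(-55 + 31411)) = -317201/9/31356 = -317201/9*1/31356 = -317201/282204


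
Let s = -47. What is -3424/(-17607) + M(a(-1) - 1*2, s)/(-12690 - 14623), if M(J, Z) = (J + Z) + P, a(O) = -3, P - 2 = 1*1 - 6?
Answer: 8589827/43718181 ≈ 0.19648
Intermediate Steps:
P = -3 (P = 2 + (1*1 - 6) = 2 + (1 - 6) = 2 - 5 = -3)
M(J, Z) = -3 + J + Z (M(J, Z) = (J + Z) - 3 = -3 + J + Z)
-3424/(-17607) + M(a(-1) - 1*2, s)/(-12690 - 14623) = -3424/(-17607) + (-3 + (-3 - 1*2) - 47)/(-12690 - 14623) = -3424*(-1/17607) + (-3 + (-3 - 2) - 47)/(-27313) = 3424/17607 + (-3 - 5 - 47)*(-1/27313) = 3424/17607 - 55*(-1/27313) = 3424/17607 + 5/2483 = 8589827/43718181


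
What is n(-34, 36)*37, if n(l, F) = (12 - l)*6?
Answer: 10212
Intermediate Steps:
n(l, F) = 72 - 6*l
n(-34, 36)*37 = (72 - 6*(-34))*37 = (72 + 204)*37 = 276*37 = 10212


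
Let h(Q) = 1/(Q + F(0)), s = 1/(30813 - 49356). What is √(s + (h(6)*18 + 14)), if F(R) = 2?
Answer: √22349711013/37086 ≈ 4.0311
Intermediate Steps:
s = -1/18543 (s = 1/(-18543) = -1/18543 ≈ -5.3929e-5)
h(Q) = 1/(2 + Q) (h(Q) = 1/(Q + 2) = 1/(2 + Q))
√(s + (h(6)*18 + 14)) = √(-1/18543 + (18/(2 + 6) + 14)) = √(-1/18543 + (18/8 + 14)) = √(-1/18543 + ((⅛)*18 + 14)) = √(-1/18543 + (9/4 + 14)) = √(-1/18543 + 65/4) = √(1205291/74172) = √22349711013/37086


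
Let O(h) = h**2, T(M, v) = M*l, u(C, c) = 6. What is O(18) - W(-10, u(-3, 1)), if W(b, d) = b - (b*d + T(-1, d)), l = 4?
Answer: 270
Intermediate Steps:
T(M, v) = 4*M (T(M, v) = M*4 = 4*M)
W(b, d) = 4 + b - b*d (W(b, d) = b - (b*d + 4*(-1)) = b - (b*d - 4) = b - (-4 + b*d) = b + (4 - b*d) = 4 + b - b*d)
O(18) - W(-10, u(-3, 1)) = 18**2 - (4 - 10 - 1*(-10)*6) = 324 - (4 - 10 + 60) = 324 - 1*54 = 324 - 54 = 270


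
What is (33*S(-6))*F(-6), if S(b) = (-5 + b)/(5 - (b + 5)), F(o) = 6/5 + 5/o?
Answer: -1331/60 ≈ -22.183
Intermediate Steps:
F(o) = 6/5 + 5/o (F(o) = 6*(1/5) + 5/o = 6/5 + 5/o)
S(b) = -(-5 + b)/b (S(b) = (-5 + b)/(5 - (5 + b)) = (-5 + b)/(5 + (-5 - b)) = (-5 + b)/((-b)) = (-5 + b)*(-1/b) = -(-5 + b)/b)
(33*S(-6))*F(-6) = (33*((5 - 1*(-6))/(-6)))*(6/5 + 5/(-6)) = (33*(-(5 + 6)/6))*(6/5 + 5*(-1/6)) = (33*(-1/6*11))*(6/5 - 5/6) = (33*(-11/6))*(11/30) = -121/2*11/30 = -1331/60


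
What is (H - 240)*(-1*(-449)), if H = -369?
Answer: -273441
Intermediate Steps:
(H - 240)*(-1*(-449)) = (-369 - 240)*(-1*(-449)) = -609*449 = -273441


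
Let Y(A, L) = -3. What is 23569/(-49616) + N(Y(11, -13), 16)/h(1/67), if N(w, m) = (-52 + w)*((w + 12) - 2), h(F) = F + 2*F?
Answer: -182845061/21264 ≈ -8598.8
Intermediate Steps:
h(F) = 3*F
N(w, m) = (-52 + w)*(10 + w) (N(w, m) = (-52 + w)*((12 + w) - 2) = (-52 + w)*(10 + w))
23569/(-49616) + N(Y(11, -13), 16)/h(1/67) = 23569/(-49616) + (-520 + (-3)² - 42*(-3))/((3/67)) = 23569*(-1/49616) + (-520 + 9 + 126)/((3*(1/67))) = -3367/7088 - 385/3/67 = -3367/7088 - 385*67/3 = -3367/7088 - 25795/3 = -182845061/21264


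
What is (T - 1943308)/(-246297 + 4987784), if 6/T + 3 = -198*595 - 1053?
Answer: -38498874789/93933598957 ≈ -0.40985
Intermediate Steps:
T = -1/19811 (T = 6/(-3 + (-198*595 - 1053)) = 6/(-3 + (-117810 - 1053)) = 6/(-3 - 118863) = 6/(-118866) = 6*(-1/118866) = -1/19811 ≈ -5.0477e-5)
(T - 1943308)/(-246297 + 4987784) = (-1/19811 - 1943308)/(-246297 + 4987784) = -38498874789/19811/4741487 = -38498874789/19811*1/4741487 = -38498874789/93933598957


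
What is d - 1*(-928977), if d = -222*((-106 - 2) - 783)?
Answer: 1126779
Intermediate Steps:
d = 197802 (d = -222*(-108 - 783) = -222*(-891) = 197802)
d - 1*(-928977) = 197802 - 1*(-928977) = 197802 + 928977 = 1126779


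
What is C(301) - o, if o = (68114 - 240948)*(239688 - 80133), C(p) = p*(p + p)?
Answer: 27576710072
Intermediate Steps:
C(p) = 2*p² (C(p) = p*(2*p) = 2*p²)
o = -27576528870 (o = -172834*159555 = -27576528870)
C(301) - o = 2*301² - 1*(-27576528870) = 2*90601 + 27576528870 = 181202 + 27576528870 = 27576710072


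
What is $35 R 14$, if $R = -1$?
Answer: $-490$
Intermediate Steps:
$35 R 14 = 35 \left(-1\right) 14 = \left(-35\right) 14 = -490$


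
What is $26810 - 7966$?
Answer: $18844$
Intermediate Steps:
$26810 - 7966 = 18844$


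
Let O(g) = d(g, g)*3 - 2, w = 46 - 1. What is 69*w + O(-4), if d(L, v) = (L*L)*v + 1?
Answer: 2914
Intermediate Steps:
w = 45
d(L, v) = 1 + v*L² (d(L, v) = L²*v + 1 = v*L² + 1 = 1 + v*L²)
O(g) = 1 + 3*g³ (O(g) = (1 + g*g²)*3 - 2 = (1 + g³)*3 - 2 = (3 + 3*g³) - 2 = 1 + 3*g³)
69*w + O(-4) = 69*45 + (1 + 3*(-4)³) = 3105 + (1 + 3*(-64)) = 3105 + (1 - 192) = 3105 - 191 = 2914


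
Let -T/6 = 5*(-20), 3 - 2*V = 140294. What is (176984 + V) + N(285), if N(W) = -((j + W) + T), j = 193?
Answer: 211521/2 ≈ 1.0576e+5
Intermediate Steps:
V = -140291/2 (V = 3/2 - 1/2*140294 = 3/2 - 70147 = -140291/2 ≈ -70146.)
T = 600 (T = -30*(-20) = -6*(-100) = 600)
N(W) = -793 - W (N(W) = -((193 + W) + 600) = -(793 + W) = -793 - W)
(176984 + V) + N(285) = (176984 - 140291/2) + (-793 - 1*285) = 213677/2 + (-793 - 285) = 213677/2 - 1078 = 211521/2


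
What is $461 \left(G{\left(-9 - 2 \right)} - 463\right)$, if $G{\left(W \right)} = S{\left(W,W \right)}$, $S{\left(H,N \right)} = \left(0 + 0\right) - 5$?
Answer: $-215748$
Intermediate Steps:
$S{\left(H,N \right)} = -5$ ($S{\left(H,N \right)} = 0 - 5 = -5$)
$G{\left(W \right)} = -5$
$461 \left(G{\left(-9 - 2 \right)} - 463\right) = 461 \left(-5 - 463\right) = 461 \left(-468\right) = -215748$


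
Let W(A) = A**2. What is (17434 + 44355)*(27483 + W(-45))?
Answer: 1823269812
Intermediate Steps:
(17434 + 44355)*(27483 + W(-45)) = (17434 + 44355)*(27483 + (-45)**2) = 61789*(27483 + 2025) = 61789*29508 = 1823269812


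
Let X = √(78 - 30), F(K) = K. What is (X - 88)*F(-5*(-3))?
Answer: -1320 + 60*√3 ≈ -1216.1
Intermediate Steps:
X = 4*√3 (X = √48 = 4*√3 ≈ 6.9282)
(X - 88)*F(-5*(-3)) = (4*√3 - 88)*(-5*(-3)) = (-88 + 4*√3)*15 = -1320 + 60*√3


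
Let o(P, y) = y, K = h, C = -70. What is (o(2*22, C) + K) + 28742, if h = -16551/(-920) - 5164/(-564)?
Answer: 3722853251/129720 ≈ 28699.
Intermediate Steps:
h = 3521411/129720 (h = -16551*(-1/920) - 5164*(-1/564) = 16551/920 + 1291/141 = 3521411/129720 ≈ 27.146)
K = 3521411/129720 ≈ 27.146
(o(2*22, C) + K) + 28742 = (-70 + 3521411/129720) + 28742 = -5558989/129720 + 28742 = 3722853251/129720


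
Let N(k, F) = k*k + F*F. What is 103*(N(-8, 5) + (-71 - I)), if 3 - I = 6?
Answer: 2163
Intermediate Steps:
I = -3 (I = 3 - 1*6 = 3 - 6 = -3)
N(k, F) = F² + k² (N(k, F) = k² + F² = F² + k²)
103*(N(-8, 5) + (-71 - I)) = 103*((5² + (-8)²) + (-71 - 1*(-3))) = 103*((25 + 64) + (-71 + 3)) = 103*(89 - 68) = 103*21 = 2163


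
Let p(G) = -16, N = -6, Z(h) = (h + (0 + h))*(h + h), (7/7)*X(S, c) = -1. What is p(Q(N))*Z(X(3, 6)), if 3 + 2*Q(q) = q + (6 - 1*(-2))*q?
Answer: -64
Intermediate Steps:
X(S, c) = -1
Z(h) = 4*h**2 (Z(h) = (h + h)*(2*h) = (2*h)*(2*h) = 4*h**2)
Q(q) = -3/2 + 9*q/2 (Q(q) = -3/2 + (q + (6 - 1*(-2))*q)/2 = -3/2 + (q + (6 + 2)*q)/2 = -3/2 + (q + 8*q)/2 = -3/2 + (9*q)/2 = -3/2 + 9*q/2)
p(Q(N))*Z(X(3, 6)) = -64*(-1)**2 = -64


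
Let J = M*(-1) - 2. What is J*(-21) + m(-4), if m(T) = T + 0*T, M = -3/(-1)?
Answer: 101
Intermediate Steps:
M = 3 (M = -3*(-1) = 3)
J = -5 (J = 3*(-1) - 2 = -3 - 2 = -5)
m(T) = T (m(T) = T + 0 = T)
J*(-21) + m(-4) = -5*(-21) - 4 = 105 - 4 = 101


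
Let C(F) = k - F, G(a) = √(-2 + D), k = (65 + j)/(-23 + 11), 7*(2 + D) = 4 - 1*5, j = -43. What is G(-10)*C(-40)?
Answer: 229*I*√203/42 ≈ 77.684*I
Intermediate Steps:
D = -15/7 (D = -2 + (4 - 1*5)/7 = -2 + (4 - 5)/7 = -2 + (⅐)*(-1) = -2 - ⅐ = -15/7 ≈ -2.1429)
k = -11/6 (k = (65 - 43)/(-23 + 11) = 22/(-12) = 22*(-1/12) = -11/6 ≈ -1.8333)
G(a) = I*√203/7 (G(a) = √(-2 - 15/7) = √(-29/7) = I*√203/7)
C(F) = -11/6 - F
G(-10)*C(-40) = (I*√203/7)*(-11/6 - 1*(-40)) = (I*√203/7)*(-11/6 + 40) = (I*√203/7)*(229/6) = 229*I*√203/42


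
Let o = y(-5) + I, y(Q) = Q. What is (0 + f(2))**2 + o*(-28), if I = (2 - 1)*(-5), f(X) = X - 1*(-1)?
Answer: 289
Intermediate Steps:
f(X) = 1 + X (f(X) = X + 1 = 1 + X)
I = -5 (I = 1*(-5) = -5)
o = -10 (o = -5 - 5 = -10)
(0 + f(2))**2 + o*(-28) = (0 + (1 + 2))**2 - 10*(-28) = (0 + 3)**2 + 280 = 3**2 + 280 = 9 + 280 = 289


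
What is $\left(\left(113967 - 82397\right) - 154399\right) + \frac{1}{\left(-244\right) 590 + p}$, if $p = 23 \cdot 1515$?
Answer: $- \frac{13402486336}{109115} \approx -1.2283 \cdot 10^{5}$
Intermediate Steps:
$p = 34845$
$\left(\left(113967 - 82397\right) - 154399\right) + \frac{1}{\left(-244\right) 590 + p} = \left(\left(113967 - 82397\right) - 154399\right) + \frac{1}{\left(-244\right) 590 + 34845} = \left(31570 - 154399\right) + \frac{1}{-143960 + 34845} = -122829 + \frac{1}{-109115} = -122829 - \frac{1}{109115} = - \frac{13402486336}{109115}$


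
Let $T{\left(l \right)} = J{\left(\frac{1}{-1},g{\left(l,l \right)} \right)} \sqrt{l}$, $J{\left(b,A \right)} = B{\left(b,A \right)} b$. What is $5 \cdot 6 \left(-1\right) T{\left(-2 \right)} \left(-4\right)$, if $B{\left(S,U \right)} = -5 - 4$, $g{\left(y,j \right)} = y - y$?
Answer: $1080 i \sqrt{2} \approx 1527.4 i$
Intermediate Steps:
$g{\left(y,j \right)} = 0$
$B{\left(S,U \right)} = -9$ ($B{\left(S,U \right)} = -5 - 4 = -9$)
$J{\left(b,A \right)} = - 9 b$
$T{\left(l \right)} = 9 \sqrt{l}$ ($T{\left(l \right)} = - \frac{9}{-1} \sqrt{l} = \left(-9\right) \left(-1\right) \sqrt{l} = 9 \sqrt{l}$)
$5 \cdot 6 \left(-1\right) T{\left(-2 \right)} \left(-4\right) = 5 \cdot 6 \left(-1\right) 9 \sqrt{-2} \left(-4\right) = 30 \left(-1\right) 9 i \sqrt{2} \left(-4\right) = - 30 \cdot 9 i \sqrt{2} \left(-4\right) = - 270 i \sqrt{2} \left(-4\right) = 1080 i \sqrt{2}$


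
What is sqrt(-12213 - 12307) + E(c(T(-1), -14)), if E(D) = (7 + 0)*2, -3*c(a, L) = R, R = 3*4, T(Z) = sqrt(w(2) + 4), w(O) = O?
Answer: 14 + 2*I*sqrt(6130) ≈ 14.0 + 156.59*I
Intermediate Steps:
T(Z) = sqrt(6) (T(Z) = sqrt(2 + 4) = sqrt(6))
R = 12
c(a, L) = -4 (c(a, L) = -1/3*12 = -4)
E(D) = 14 (E(D) = 7*2 = 14)
sqrt(-12213 - 12307) + E(c(T(-1), -14)) = sqrt(-12213 - 12307) + 14 = sqrt(-24520) + 14 = 2*I*sqrt(6130) + 14 = 14 + 2*I*sqrt(6130)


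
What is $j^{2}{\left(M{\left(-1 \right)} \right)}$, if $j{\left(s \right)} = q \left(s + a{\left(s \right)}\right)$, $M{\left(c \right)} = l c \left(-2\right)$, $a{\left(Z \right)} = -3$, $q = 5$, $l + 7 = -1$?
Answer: $9025$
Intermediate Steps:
$l = -8$ ($l = -7 - 1 = -8$)
$M{\left(c \right)} = 16 c$ ($M{\left(c \right)} = - 8 c \left(-2\right) = 16 c$)
$j{\left(s \right)} = -15 + 5 s$ ($j{\left(s \right)} = 5 \left(s - 3\right) = 5 \left(-3 + s\right) = -15 + 5 s$)
$j^{2}{\left(M{\left(-1 \right)} \right)} = \left(-15 + 5 \cdot 16 \left(-1\right)\right)^{2} = \left(-15 + 5 \left(-16\right)\right)^{2} = \left(-15 - 80\right)^{2} = \left(-95\right)^{2} = 9025$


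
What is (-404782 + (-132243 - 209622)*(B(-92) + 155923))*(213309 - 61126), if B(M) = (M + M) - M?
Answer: -8107331641980251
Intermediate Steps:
B(M) = M (B(M) = 2*M - M = M)
(-404782 + (-132243 - 209622)*(B(-92) + 155923))*(213309 - 61126) = (-404782 + (-132243 - 209622)*(-92 + 155923))*(213309 - 61126) = (-404782 - 341865*155831)*152183 = (-404782 - 53273164815)*152183 = -53273569597*152183 = -8107331641980251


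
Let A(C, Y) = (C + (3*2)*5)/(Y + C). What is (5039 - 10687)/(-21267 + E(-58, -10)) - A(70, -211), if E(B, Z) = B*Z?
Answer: 2865068/2916867 ≈ 0.98224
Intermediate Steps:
A(C, Y) = (30 + C)/(C + Y) (A(C, Y) = (C + 6*5)/(C + Y) = (C + 30)/(C + Y) = (30 + C)/(C + Y))
(5039 - 10687)/(-21267 + E(-58, -10)) - A(70, -211) = (5039 - 10687)/(-21267 - 58*(-10)) - (30 + 70)/(70 - 211) = -5648/(-21267 + 580) - 100/(-141) = -5648/(-20687) - (-1)*100/141 = -5648*(-1/20687) - 1*(-100/141) = 5648/20687 + 100/141 = 2865068/2916867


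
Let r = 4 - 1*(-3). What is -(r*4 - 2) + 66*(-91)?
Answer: -6032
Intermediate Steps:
r = 7 (r = 4 + 3 = 7)
-(r*4 - 2) + 66*(-91) = -(7*4 - 2) + 66*(-91) = -(28 - 2) - 6006 = -1*26 - 6006 = -26 - 6006 = -6032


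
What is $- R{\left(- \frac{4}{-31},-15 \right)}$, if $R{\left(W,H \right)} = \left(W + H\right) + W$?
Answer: $\frac{457}{31} \approx 14.742$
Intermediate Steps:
$R{\left(W,H \right)} = H + 2 W$ ($R{\left(W,H \right)} = \left(H + W\right) + W = H + 2 W$)
$- R{\left(- \frac{4}{-31},-15 \right)} = - (-15 + 2 \left(- \frac{4}{-31}\right)) = - (-15 + 2 \left(\left(-4\right) \left(- \frac{1}{31}\right)\right)) = - (-15 + 2 \cdot \frac{4}{31}) = - (-15 + \frac{8}{31}) = \left(-1\right) \left(- \frac{457}{31}\right) = \frac{457}{31}$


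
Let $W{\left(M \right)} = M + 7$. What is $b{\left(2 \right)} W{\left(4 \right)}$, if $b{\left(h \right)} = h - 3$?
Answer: $-11$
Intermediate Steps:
$W{\left(M \right)} = 7 + M$
$b{\left(h \right)} = -3 + h$
$b{\left(2 \right)} W{\left(4 \right)} = \left(-3 + 2\right) \left(7 + 4\right) = \left(-1\right) 11 = -11$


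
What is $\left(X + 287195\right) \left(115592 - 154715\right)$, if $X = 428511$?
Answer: $-28000565838$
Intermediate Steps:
$\left(X + 287195\right) \left(115592 - 154715\right) = \left(428511 + 287195\right) \left(115592 - 154715\right) = 715706 \left(-39123\right) = -28000565838$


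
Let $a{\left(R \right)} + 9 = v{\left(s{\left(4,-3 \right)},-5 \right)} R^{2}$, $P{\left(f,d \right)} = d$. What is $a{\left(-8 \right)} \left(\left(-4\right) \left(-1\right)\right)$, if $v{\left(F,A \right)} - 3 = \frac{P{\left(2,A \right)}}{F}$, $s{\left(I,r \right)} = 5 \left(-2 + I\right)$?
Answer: $604$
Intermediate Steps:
$s{\left(I,r \right)} = -10 + 5 I$
$v{\left(F,A \right)} = 3 + \frac{A}{F}$
$a{\left(R \right)} = -9 + \frac{5 R^{2}}{2}$ ($a{\left(R \right)} = -9 + \left(3 - \frac{5}{-10 + 5 \cdot 4}\right) R^{2} = -9 + \left(3 - \frac{5}{-10 + 20}\right) R^{2} = -9 + \left(3 - \frac{5}{10}\right) R^{2} = -9 + \left(3 - \frac{1}{2}\right) R^{2} = -9 + \frac{5 R^{2}}{2}$)
$a{\left(-8 \right)} \left(\left(-4\right) \left(-1\right)\right) = \left(-9 + \frac{5 \left(-8\right)^{2}}{2}\right) \left(\left(-4\right) \left(-1\right)\right) = \left(-9 + \frac{5}{2} \cdot 64\right) 4 = \left(-9 + 160\right) 4 = 151 \cdot 4 = 604$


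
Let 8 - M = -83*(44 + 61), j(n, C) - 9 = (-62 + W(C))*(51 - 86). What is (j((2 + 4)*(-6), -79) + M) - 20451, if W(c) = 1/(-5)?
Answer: -9542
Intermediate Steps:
W(c) = -1/5
j(n, C) = 2186 (j(n, C) = 9 + (-62 - 1/5)*(51 - 86) = 9 - 311/5*(-35) = 9 + 2177 = 2186)
M = 8723 (M = 8 - (-83)*(44 + 61) = 8 - (-83)*105 = 8 - 1*(-8715) = 8 + 8715 = 8723)
(j((2 + 4)*(-6), -79) + M) - 20451 = (2186 + 8723) - 20451 = 10909 - 20451 = -9542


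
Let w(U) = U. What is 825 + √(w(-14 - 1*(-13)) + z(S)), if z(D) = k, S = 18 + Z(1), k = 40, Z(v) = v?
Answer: 825 + √39 ≈ 831.25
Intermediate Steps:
S = 19 (S = 18 + 1 = 19)
z(D) = 40
825 + √(w(-14 - 1*(-13)) + z(S)) = 825 + √((-14 - 1*(-13)) + 40) = 825 + √((-14 + 13) + 40) = 825 + √(-1 + 40) = 825 + √39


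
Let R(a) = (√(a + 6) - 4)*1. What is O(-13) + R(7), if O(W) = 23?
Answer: 19 + √13 ≈ 22.606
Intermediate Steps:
R(a) = -4 + √(6 + a) (R(a) = (√(6 + a) - 4)*1 = (-4 + √(6 + a))*1 = -4 + √(6 + a))
O(-13) + R(7) = 23 + (-4 + √(6 + 7)) = 23 + (-4 + √13) = 19 + √13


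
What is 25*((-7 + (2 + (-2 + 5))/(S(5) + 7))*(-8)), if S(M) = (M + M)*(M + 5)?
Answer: 148800/107 ≈ 1390.7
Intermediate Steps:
S(M) = 2*M*(5 + M) (S(M) = (2*M)*(5 + M) = 2*M*(5 + M))
25*((-7 + (2 + (-2 + 5))/(S(5) + 7))*(-8)) = 25*((-7 + (2 + (-2 + 5))/(2*5*(5 + 5) + 7))*(-8)) = 25*((-7 + (2 + 3)/(2*5*10 + 7))*(-8)) = 25*((-7 + 5/(100 + 7))*(-8)) = 25*((-7 + 5/107)*(-8)) = 25*(-744/107*(-8)) = 25*(5952/107) = 148800/107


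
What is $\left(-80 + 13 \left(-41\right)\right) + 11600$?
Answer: $10987$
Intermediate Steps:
$\left(-80 + 13 \left(-41\right)\right) + 11600 = \left(-80 - 533\right) + 11600 = -613 + 11600 = 10987$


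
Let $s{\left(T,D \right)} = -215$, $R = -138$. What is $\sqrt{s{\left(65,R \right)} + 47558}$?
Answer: $\sqrt{47343} \approx 217.58$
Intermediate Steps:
$\sqrt{s{\left(65,R \right)} + 47558} = \sqrt{-215 + 47558} = \sqrt{47343}$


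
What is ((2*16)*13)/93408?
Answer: 13/2919 ≈ 0.0044536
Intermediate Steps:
((2*16)*13)/93408 = (32*13)*(1/93408) = 416*(1/93408) = 13/2919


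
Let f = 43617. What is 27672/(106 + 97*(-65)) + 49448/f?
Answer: -128634496/38625969 ≈ -3.3303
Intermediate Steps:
27672/(106 + 97*(-65)) + 49448/f = 27672/(106 + 97*(-65)) + 49448/43617 = 27672/(106 - 6305) + 49448*(1/43617) = 27672/(-6199) + 7064/6231 = 27672*(-1/6199) + 7064/6231 = -27672/6199 + 7064/6231 = -128634496/38625969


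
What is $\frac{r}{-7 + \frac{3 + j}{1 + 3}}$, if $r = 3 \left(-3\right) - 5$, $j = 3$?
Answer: $\frac{28}{11} \approx 2.5455$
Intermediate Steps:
$r = -14$ ($r = -9 - 5 = -14$)
$\frac{r}{-7 + \frac{3 + j}{1 + 3}} = - \frac{14}{-7 + \frac{3 + 3}{1 + 3}} = - \frac{14}{-7 + \frac{6}{4}} = - \frac{14}{-7 + 6 \cdot \frac{1}{4}} = - \frac{14}{-7 + \frac{3}{2}} = - \frac{14}{- \frac{11}{2}} = \left(-14\right) \left(- \frac{2}{11}\right) = \frac{28}{11}$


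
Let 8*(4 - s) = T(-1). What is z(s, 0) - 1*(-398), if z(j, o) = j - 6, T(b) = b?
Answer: 3169/8 ≈ 396.13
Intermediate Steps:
s = 33/8 (s = 4 - 1/8*(-1) = 4 + 1/8 = 33/8 ≈ 4.1250)
z(j, o) = -6 + j
z(s, 0) - 1*(-398) = (-6 + 33/8) - 1*(-398) = -15/8 + 398 = 3169/8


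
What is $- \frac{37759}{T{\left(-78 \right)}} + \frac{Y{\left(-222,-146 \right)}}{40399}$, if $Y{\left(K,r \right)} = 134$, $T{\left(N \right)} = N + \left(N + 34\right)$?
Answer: $\frac{25007249}{80798} \approx 309.5$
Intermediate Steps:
$T{\left(N \right)} = 34 + 2 N$ ($T{\left(N \right)} = N + \left(34 + N\right) = 34 + 2 N$)
$- \frac{37759}{T{\left(-78 \right)}} + \frac{Y{\left(-222,-146 \right)}}{40399} = - \frac{37759}{34 + 2 \left(-78\right)} + \frac{134}{40399} = - \frac{37759}{34 - 156} + 134 \cdot \frac{1}{40399} = - \frac{37759}{-122} + \frac{134}{40399} = \left(-37759\right) \left(- \frac{1}{122}\right) + \frac{134}{40399} = \frac{619}{2} + \frac{134}{40399} = \frac{25007249}{80798}$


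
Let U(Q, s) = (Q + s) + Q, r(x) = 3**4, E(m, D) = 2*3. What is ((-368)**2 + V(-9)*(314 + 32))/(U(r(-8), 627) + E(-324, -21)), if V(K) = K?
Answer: 26462/159 ≈ 166.43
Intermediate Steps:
E(m, D) = 6
r(x) = 81
U(Q, s) = s + 2*Q
((-368)**2 + V(-9)*(314 + 32))/(U(r(-8), 627) + E(-324, -21)) = ((-368)**2 - 9*(314 + 32))/((627 + 2*81) + 6) = (135424 - 9*346)/((627 + 162) + 6) = (135424 - 3114)/(789 + 6) = 132310/795 = 132310*(1/795) = 26462/159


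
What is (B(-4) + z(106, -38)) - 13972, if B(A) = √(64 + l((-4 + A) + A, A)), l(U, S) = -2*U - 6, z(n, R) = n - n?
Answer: -13972 + √82 ≈ -13963.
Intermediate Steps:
z(n, R) = 0
l(U, S) = -6 - 2*U
B(A) = √(66 - 4*A) (B(A) = √(64 + (-6 - 2*((-4 + A) + A))) = √(64 + (-6 - 2*(-4 + 2*A))) = √(64 + (-6 + (8 - 4*A))) = √(64 + (2 - 4*A)) = √(66 - 4*A))
(B(-4) + z(106, -38)) - 13972 = (√(66 - 4*(-4)) + 0) - 13972 = (√(66 + 16) + 0) - 13972 = (√82 + 0) - 13972 = √82 - 13972 = -13972 + √82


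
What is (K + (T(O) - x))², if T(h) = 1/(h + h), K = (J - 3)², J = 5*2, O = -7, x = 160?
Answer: 2418025/196 ≈ 12337.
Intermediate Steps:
J = 10
K = 49 (K = (10 - 3)² = 7² = 49)
T(h) = 1/(2*h)
(K + (T(O) - x))² = (49 + ((½)/(-7) - 1*160))² = (49 + ((½)*(-⅐) - 160))² = (49 + (-1/14 - 160))² = (49 - 2241/14)² = (-1555/14)² = 2418025/196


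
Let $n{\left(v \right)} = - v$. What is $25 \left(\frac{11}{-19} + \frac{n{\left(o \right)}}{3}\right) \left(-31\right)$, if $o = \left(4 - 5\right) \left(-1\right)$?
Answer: $\frac{40300}{57} \approx 707.02$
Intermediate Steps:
$o = 1$ ($o = \left(4 - 5\right) \left(-1\right) = \left(-1\right) \left(-1\right) = 1$)
$25 \left(\frac{11}{-19} + \frac{n{\left(o \right)}}{3}\right) \left(-31\right) = 25 \left(\frac{11}{-19} + \frac{\left(-1\right) 1}{3}\right) \left(-31\right) = 25 \left(11 \left(- \frac{1}{19}\right) - \frac{1}{3}\right) \left(-31\right) = 25 \left(- \frac{11}{19} - \frac{1}{3}\right) \left(-31\right) = 25 \left(- \frac{52}{57}\right) \left(-31\right) = \left(- \frac{1300}{57}\right) \left(-31\right) = \frac{40300}{57}$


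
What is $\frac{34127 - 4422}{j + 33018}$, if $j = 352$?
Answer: $\frac{5941}{6674} \approx 0.89017$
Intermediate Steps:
$\frac{34127 - 4422}{j + 33018} = \frac{34127 - 4422}{352 + 33018} = \frac{29705}{33370} = 29705 \cdot \frac{1}{33370} = \frac{5941}{6674}$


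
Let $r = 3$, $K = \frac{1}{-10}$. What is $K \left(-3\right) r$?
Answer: $\frac{9}{10} \approx 0.9$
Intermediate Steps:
$K = - \frac{1}{10} \approx -0.1$
$K \left(-3\right) r = \left(- \frac{1}{10}\right) \left(-3\right) 3 = \frac{3}{10} \cdot 3 = \frac{9}{10}$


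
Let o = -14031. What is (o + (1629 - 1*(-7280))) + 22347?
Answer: 17225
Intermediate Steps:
(o + (1629 - 1*(-7280))) + 22347 = (-14031 + (1629 - 1*(-7280))) + 22347 = (-14031 + (1629 + 7280)) + 22347 = (-14031 + 8909) + 22347 = -5122 + 22347 = 17225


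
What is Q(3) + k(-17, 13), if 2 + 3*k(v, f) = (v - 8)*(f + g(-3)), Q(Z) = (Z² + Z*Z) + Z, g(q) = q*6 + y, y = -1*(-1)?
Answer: 161/3 ≈ 53.667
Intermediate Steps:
y = 1
g(q) = 1 + 6*q (g(q) = q*6 + 1 = 6*q + 1 = 1 + 6*q)
Q(Z) = Z + 2*Z² (Q(Z) = (Z² + Z²) + Z = 2*Z² + Z = Z + 2*Z²)
k(v, f) = -⅔ + (-17 + f)*(-8 + v)/3 (k(v, f) = -⅔ + ((v - 8)*(f + (1 + 6*(-3))))/3 = -⅔ + ((-8 + v)*(f + (1 - 18)))/3 = -⅔ + ((-8 + v)*(f - 17))/3 = -⅔ + ((-8 + v)*(-17 + f))/3 = -⅔ + ((-17 + f)*(-8 + v))/3 = -⅔ + (-17 + f)*(-8 + v)/3)
Q(3) + k(-17, 13) = 3*(1 + 2*3) + (134/3 - 17/3*(-17) - 8/3*13 + (⅓)*13*(-17)) = 3*(1 + 6) + (134/3 + 289/3 - 104/3 - 221/3) = 3*7 + 98/3 = 21 + 98/3 = 161/3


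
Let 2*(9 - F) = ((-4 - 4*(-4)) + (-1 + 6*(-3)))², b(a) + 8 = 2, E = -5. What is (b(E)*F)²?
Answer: 8649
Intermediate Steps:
b(a) = -6 (b(a) = -8 + 2 = -6)
F = -31/2 (F = 9 - ((-4 - 4*(-4)) + (-1 + 6*(-3)))²/2 = 9 - ((-4 + 16) + (-1 - 18))²/2 = 9 - (12 - 19)²/2 = 9 - ½*(-7)² = 9 - ½*49 = 9 - 49/2 = -31/2 ≈ -15.500)
(b(E)*F)² = (-6*(-31/2))² = 93² = 8649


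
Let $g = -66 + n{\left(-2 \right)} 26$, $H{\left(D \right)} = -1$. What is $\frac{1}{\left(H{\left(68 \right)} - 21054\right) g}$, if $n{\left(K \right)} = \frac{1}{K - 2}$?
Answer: $\frac{2}{3052975} \approx 6.551 \cdot 10^{-7}$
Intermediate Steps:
$n{\left(K \right)} = \frac{1}{-2 + K}$
$g = - \frac{145}{2}$ ($g = -66 + \frac{1}{-2 - 2} \cdot 26 = -66 + \frac{1}{-4} \cdot 26 = -66 - \frac{13}{2} = - \frac{145}{2} \approx -72.5$)
$\frac{1}{\left(H{\left(68 \right)} - 21054\right) g} = \frac{1}{\left(-1 - 21054\right) \left(- \frac{145}{2}\right)} = \frac{1}{-21055} \left(- \frac{2}{145}\right) = \left(- \frac{1}{21055}\right) \left(- \frac{2}{145}\right) = \frac{2}{3052975}$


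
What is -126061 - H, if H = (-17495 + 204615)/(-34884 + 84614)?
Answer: -626920065/4973 ≈ -1.2606e+5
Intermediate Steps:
H = 18712/4973 (H = 187120/49730 = 187120*(1/49730) = 18712/4973 ≈ 3.7627)
-126061 - H = -126061 - 1*18712/4973 = -126061 - 18712/4973 = -626920065/4973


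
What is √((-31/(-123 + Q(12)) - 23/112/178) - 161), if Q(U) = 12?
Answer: I*√49190021636658/553224 ≈ 12.678*I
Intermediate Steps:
√((-31/(-123 + Q(12)) - 23/112/178) - 161) = √((-31/(-123 + 12) - 23/112/178) - 161) = √((-31/(-111) - 23*1/112*(1/178)) - 161) = √((-31*(-1/111) - 23/112*1/178) - 161) = √((31/111 - 23/19936) - 161) = √(615463/2212896 - 161) = √(-355660793/2212896) = I*√49190021636658/553224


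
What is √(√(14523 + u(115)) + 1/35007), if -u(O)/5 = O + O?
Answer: √(35007 + 1225490049*√13373)/35007 ≈ 10.754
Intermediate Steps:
u(O) = -10*O (u(O) = -5*(O + O) = -10*O)
√(√(14523 + u(115)) + 1/35007) = √(√(14523 - 10*115) + 1/35007) = √(√(14523 - 1150) + 1/35007) = √(√13373 + 1/35007) = √(1/35007 + √13373)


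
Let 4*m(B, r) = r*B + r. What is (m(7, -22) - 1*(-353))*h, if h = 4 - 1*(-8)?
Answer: 3708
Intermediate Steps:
h = 12 (h = 4 + 8 = 12)
m(B, r) = r/4 + B*r/4 (m(B, r) = (r*B + r)/4 = (B*r + r)/4 = (r + B*r)/4 = r/4 + B*r/4)
(m(7, -22) - 1*(-353))*h = ((1/4)*(-22)*(1 + 7) - 1*(-353))*12 = ((1/4)*(-22)*8 + 353)*12 = (-44 + 353)*12 = 309*12 = 3708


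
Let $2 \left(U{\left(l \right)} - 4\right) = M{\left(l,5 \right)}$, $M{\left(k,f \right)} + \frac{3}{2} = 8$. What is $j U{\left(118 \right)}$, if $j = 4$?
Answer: $29$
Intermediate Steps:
$M{\left(k,f \right)} = \frac{13}{2}$ ($M{\left(k,f \right)} = - \frac{3}{2} + 8 = \frac{13}{2}$)
$U{\left(l \right)} = \frac{29}{4}$ ($U{\left(l \right)} = 4 + \frac{1}{2} \cdot \frac{13}{2} = 4 + \frac{13}{4} = \frac{29}{4}$)
$j U{\left(118 \right)} = 4 \cdot \frac{29}{4} = 29$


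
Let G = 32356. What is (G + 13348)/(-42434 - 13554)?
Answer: -11426/13997 ≈ -0.81632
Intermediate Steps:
(G + 13348)/(-42434 - 13554) = (32356 + 13348)/(-42434 - 13554) = 45704/(-55988) = 45704*(-1/55988) = -11426/13997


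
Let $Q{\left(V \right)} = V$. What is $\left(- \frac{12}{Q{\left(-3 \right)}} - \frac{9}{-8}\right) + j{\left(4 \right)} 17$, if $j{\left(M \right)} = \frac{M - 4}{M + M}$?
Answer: $\frac{41}{8} \approx 5.125$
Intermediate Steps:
$j{\left(M \right)} = \frac{-4 + M}{2 M}$
$\left(- \frac{12}{Q{\left(-3 \right)}} - \frac{9}{-8}\right) + j{\left(4 \right)} 17 = \left(- \frac{12}{-3} - \frac{9}{-8}\right) + \frac{-4 + 4}{2 \cdot 4} \cdot 17 = \left(\left(-12\right) \left(- \frac{1}{3}\right) - - \frac{9}{8}\right) + \frac{1}{2} \cdot \frac{1}{4} \cdot 0 \cdot 17 = \left(4 + \frac{9}{8}\right) + 0 \cdot 17 = \frac{41}{8} + 0 = \frac{41}{8}$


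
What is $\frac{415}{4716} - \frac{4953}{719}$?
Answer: $- \frac{23059963}{3390804} \approx -6.8007$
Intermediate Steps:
$\frac{415}{4716} - \frac{4953}{719} = - \frac{23059963}{3390804}$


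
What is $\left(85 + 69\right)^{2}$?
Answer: $23716$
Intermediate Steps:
$\left(85 + 69\right)^{2} = 154^{2} = 23716$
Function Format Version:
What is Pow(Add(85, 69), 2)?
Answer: 23716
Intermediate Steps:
Pow(Add(85, 69), 2) = Pow(154, 2) = 23716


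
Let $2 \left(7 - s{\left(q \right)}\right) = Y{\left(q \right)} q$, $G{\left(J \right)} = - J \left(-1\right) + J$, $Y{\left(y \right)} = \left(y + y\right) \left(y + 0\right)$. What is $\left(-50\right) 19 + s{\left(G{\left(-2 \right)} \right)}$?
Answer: $-879$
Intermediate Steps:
$Y{\left(y \right)} = 2 y^{2}$ ($Y{\left(y \right)} = 2 y y = 2 y^{2}$)
$G{\left(J \right)} = 2 J$ ($G{\left(J \right)} = J + J = 2 J$)
$s{\left(q \right)} = 7 - q^{3}$ ($s{\left(q \right)} = 7 - \frac{2 q^{2} q}{2} = 7 - \frac{2 q^{3}}{2} = 7 - q^{3}$)
$\left(-50\right) 19 + s{\left(G{\left(-2 \right)} \right)} = \left(-50\right) 19 - \left(-7 + \left(2 \left(-2\right)\right)^{3}\right) = -950 + \left(7 - \left(-4\right)^{3}\right) = -950 + \left(7 - -64\right) = -950 + \left(7 + 64\right) = -950 + 71 = -879$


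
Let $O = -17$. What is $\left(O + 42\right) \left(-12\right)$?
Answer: $-300$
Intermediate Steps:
$\left(O + 42\right) \left(-12\right) = \left(-17 + 42\right) \left(-12\right) = 25 \left(-12\right) = -300$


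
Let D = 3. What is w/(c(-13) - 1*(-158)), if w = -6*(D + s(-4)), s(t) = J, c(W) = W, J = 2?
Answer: -6/29 ≈ -0.20690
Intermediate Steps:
s(t) = 2
w = -30 (w = -6*(3 + 2) = -6*5 = -30)
w/(c(-13) - 1*(-158)) = -30/(-13 - 1*(-158)) = -30/(-13 + 158) = -30/145 = -30*1/145 = -6/29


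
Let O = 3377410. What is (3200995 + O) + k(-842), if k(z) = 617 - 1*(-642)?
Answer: 6579664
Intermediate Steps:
k(z) = 1259 (k(z) = 617 + 642 = 1259)
(3200995 + O) + k(-842) = (3200995 + 3377410) + 1259 = 6578405 + 1259 = 6579664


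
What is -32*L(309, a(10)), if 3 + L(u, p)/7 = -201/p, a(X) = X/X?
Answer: 45696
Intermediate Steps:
a(X) = 1
L(u, p) = -21 - 1407/p (L(u, p) = -21 + 7*(-201/p) = -21 - 1407/p)
-32*L(309, a(10)) = -32*(-21 - 1407/1) = -32*(-21 - 1407*1) = -32*(-21 - 1407) = -32*(-1428) = 45696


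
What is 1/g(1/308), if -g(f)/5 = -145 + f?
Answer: 308/223295 ≈ 0.0013793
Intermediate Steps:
g(f) = 725 - 5*f (g(f) = -5*(-145 + f) = 725 - 5*f)
1/g(1/308) = 1/(725 - 5/308) = 1/(223295/308) = 308/223295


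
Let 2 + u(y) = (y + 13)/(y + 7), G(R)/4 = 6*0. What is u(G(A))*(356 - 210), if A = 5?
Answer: -146/7 ≈ -20.857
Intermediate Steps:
G(R) = 0 (G(R) = 4*(6*0) = 4*0 = 0)
u(y) = -2 + (13 + y)/(7 + y) (u(y) = -2 + (y + 13)/(y + 7) = -2 + (13 + y)/(7 + y))
u(G(A))*(356 - 210) = ((-1 - 1*0)/(7 + 0))*(356 - 210) = ((-1 + 0)/7)*146 = ((1/7)*(-1))*146 = -1/7*146 = -146/7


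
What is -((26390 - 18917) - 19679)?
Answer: 12206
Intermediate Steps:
-((26390 - 18917) - 19679) = -(7473 - 19679) = -1*(-12206) = 12206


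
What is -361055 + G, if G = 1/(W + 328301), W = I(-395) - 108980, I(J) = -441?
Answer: -79027718399/218880 ≈ -3.6106e+5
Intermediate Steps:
W = -109421 (W = -441 - 108980 = -109421)
G = 1/218880 (G = 1/(-109421 + 328301) = 1/218880 ≈ 4.5687e-6)
-361055 + G = -361055 + 1/218880 = -79027718399/218880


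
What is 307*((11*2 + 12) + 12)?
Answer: 14122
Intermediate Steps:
307*((11*2 + 12) + 12) = 307*((22 + 12) + 12) = 307*(34 + 12) = 307*46 = 14122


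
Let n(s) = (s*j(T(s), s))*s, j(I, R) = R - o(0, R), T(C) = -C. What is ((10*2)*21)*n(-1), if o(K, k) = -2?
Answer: 420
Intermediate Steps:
j(I, R) = 2 + R (j(I, R) = R - 1*(-2) = R + 2 = 2 + R)
n(s) = s²*(2 + s) (n(s) = (s*(2 + s))*s = s²*(2 + s))
((10*2)*21)*n(-1) = ((10*2)*21)*((-1)²*(2 - 1)) = (20*21)*(1*1) = 420*1 = 420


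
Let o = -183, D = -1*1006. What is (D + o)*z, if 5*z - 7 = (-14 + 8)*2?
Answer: 1189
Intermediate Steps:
D = -1006
z = -1 (z = 7/5 + ((-14 + 8)*2)/5 = 7/5 + (-6*2)/5 = 7/5 + (1/5)*(-12) = 7/5 - 12/5 = -1)
(D + o)*z = (-1006 - 183)*(-1) = -1189*(-1) = 1189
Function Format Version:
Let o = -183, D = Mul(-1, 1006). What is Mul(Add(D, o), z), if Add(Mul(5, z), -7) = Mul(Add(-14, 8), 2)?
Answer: 1189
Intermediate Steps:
D = -1006
z = -1 (z = Add(Rational(7, 5), Mul(Rational(1, 5), Mul(Add(-14, 8), 2))) = Add(Rational(7, 5), Mul(Rational(1, 5), Mul(-6, 2))) = Add(Rational(7, 5), Mul(Rational(1, 5), -12)) = Add(Rational(7, 5), Rational(-12, 5)) = -1)
Mul(Add(D, o), z) = Mul(Add(-1006, -183), -1) = Mul(-1189, -1) = 1189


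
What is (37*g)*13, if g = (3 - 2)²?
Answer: 481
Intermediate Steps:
g = 1 (g = 1² = 1)
(37*g)*13 = (37*1)*13 = 37*13 = 481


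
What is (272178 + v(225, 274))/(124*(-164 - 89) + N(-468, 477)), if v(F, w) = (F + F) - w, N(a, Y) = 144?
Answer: -136177/15614 ≈ -8.7215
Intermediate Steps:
v(F, w) = -w + 2*F (v(F, w) = 2*F - w = -w + 2*F)
(272178 + v(225, 274))/(124*(-164 - 89) + N(-468, 477)) = (272178 + (-1*274 + 2*225))/(124*(-164 - 89) + 144) = (272178 + (-274 + 450))/(124*(-253) + 144) = (272178 + 176)/(-31372 + 144) = 272354/(-31228) = 272354*(-1/31228) = -136177/15614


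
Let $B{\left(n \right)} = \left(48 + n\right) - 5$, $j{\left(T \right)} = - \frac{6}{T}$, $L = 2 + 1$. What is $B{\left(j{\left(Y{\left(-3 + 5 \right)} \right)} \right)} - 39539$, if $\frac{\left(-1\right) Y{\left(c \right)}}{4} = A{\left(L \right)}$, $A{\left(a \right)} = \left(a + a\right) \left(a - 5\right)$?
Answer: $- \frac{315969}{8} \approx -39496.0$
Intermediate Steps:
$L = 3$
$A{\left(a \right)} = 2 a \left(-5 + a\right)$
$Y{\left(c \right)} = 48$ ($Y{\left(c \right)} = - 4 \cdot 2 \cdot 3 \left(-5 + 3\right) = - 4 \cdot 2 \cdot 3 \left(-2\right) = \left(-4\right) \left(-12\right) = 48$)
$B{\left(n \right)} = 43 + n$
$B{\left(j{\left(Y{\left(-3 + 5 \right)} \right)} \right)} - 39539 = \left(43 - \frac{6}{48}\right) - 39539 = \left(43 - \frac{1}{8}\right) - 39539 = \frac{343}{8} - 39539 = - \frac{315969}{8}$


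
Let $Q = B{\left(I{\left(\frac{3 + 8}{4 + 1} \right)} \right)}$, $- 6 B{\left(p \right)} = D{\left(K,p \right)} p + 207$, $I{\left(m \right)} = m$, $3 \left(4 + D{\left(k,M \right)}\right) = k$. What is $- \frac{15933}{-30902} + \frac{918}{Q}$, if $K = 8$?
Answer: $- \frac{2504352327}{94591022} \approx -26.476$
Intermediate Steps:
$D{\left(k,M \right)} = -4 + \frac{k}{3}$
$B{\left(p \right)} = - \frac{69}{2} + \frac{2 p}{9}$ ($B{\left(p \right)} = - \frac{\left(-4 + \frac{1}{3} \cdot 8\right) p + 207}{6} = - \frac{\left(-4 + \frac{8}{3}\right) p + 207}{6} = - \frac{- \frac{4 p}{3} + 207}{6} = - \frac{207 - \frac{4 p}{3}}{6} = - \frac{69}{2} + \frac{2 p}{9}$)
$Q = - \frac{3061}{90}$ ($Q = - \frac{69}{2} + \frac{2 \frac{3 + 8}{4 + 1}}{9} = - \frac{69}{2} + \frac{2 \cdot \frac{11}{5}}{9} = - \frac{69}{2} + \frac{2 \cdot 11 \cdot \frac{1}{5}}{9} = - \frac{69}{2} + \frac{2}{9} \cdot \frac{11}{5} = - \frac{69}{2} + \frac{22}{45} = - \frac{3061}{90} \approx -34.011$)
$- \frac{15933}{-30902} + \frac{918}{Q} = - \frac{15933}{-30902} + \frac{918}{- \frac{3061}{90}} = \left(-15933\right) \left(- \frac{1}{30902}\right) + 918 \left(- \frac{90}{3061}\right) = \frac{15933}{30902} - \frac{82620}{3061} = - \frac{2504352327}{94591022}$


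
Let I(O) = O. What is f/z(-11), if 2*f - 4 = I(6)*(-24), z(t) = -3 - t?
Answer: -35/4 ≈ -8.7500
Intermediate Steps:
f = -70 (f = 2 + (6*(-24))/2 = 2 + (1/2)*(-144) = 2 - 72 = -70)
f/z(-11) = -70/(-3 - 1*(-11)) = -70/(-3 + 11) = -70/8 = -70*1/8 = -35/4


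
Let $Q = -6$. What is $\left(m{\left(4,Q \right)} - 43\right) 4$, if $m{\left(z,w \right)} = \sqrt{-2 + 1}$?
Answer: $-172 + 4 i \approx -172.0 + 4.0 i$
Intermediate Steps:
$m{\left(z,w \right)} = i$ ($m{\left(z,w \right)} = \sqrt{-1} = i$)
$\left(m{\left(4,Q \right)} - 43\right) 4 = \left(i - 43\right) 4 = \left(-43 + i\right) 4 = -172 + 4 i$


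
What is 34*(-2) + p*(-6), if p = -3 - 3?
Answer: -32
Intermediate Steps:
p = -6
34*(-2) + p*(-6) = 34*(-2) - 6*(-6) = -68 + 36 = -32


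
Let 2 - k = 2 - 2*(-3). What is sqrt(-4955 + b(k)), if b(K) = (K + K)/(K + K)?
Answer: I*sqrt(4954) ≈ 70.385*I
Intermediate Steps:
k = -6 (k = 2 - (2 - 2*(-3)) = 2 - (2 + 6) = 2 - 1*8 = 2 - 8 = -6)
b(K) = 1 (b(K) = (2*K)/((2*K)) = (2*K)*(1/(2*K)) = 1)
sqrt(-4955 + b(k)) = sqrt(-4955 + 1) = sqrt(-4954) = I*sqrt(4954)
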